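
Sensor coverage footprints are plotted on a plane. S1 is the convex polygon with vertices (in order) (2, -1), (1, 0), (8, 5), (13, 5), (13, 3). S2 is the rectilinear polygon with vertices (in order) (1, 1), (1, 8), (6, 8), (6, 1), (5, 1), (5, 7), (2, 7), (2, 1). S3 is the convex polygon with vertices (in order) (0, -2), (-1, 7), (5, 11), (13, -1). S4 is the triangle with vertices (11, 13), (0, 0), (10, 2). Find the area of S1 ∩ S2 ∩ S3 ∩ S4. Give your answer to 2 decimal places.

2.11

The intersection is the polygon with vertices (5,2.857), (6,3.571), (6,1.2), (5,1).
By the shoelace formula its area is 2.11.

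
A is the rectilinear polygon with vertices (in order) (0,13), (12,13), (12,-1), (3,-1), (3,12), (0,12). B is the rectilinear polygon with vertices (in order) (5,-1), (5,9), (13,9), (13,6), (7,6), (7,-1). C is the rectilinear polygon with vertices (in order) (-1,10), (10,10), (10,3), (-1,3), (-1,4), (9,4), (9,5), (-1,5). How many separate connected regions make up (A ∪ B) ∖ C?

(A ∪ B) ∖ C splits into 2 disjoint pieces (area 83, area 6).

2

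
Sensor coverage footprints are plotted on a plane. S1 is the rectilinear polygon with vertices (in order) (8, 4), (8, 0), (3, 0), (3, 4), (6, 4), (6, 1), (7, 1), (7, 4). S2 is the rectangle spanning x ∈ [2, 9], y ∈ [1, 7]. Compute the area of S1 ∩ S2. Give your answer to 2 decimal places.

12.00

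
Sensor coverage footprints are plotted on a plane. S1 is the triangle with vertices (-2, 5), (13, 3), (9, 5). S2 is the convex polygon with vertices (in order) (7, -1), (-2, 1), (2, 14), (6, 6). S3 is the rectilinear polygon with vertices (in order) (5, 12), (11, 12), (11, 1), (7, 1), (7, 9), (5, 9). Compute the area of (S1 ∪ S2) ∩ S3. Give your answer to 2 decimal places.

4.87

The region (S1 ∪ S2) ∩ S3 is the polygon with vertices (9,5), (11,4), (11,3.267), (7,3.8), (7,5).
By the shoelace formula its area is 4.87.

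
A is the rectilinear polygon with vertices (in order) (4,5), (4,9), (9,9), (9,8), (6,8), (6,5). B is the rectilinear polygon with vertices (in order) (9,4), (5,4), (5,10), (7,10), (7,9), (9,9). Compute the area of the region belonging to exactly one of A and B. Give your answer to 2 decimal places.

19.00

|A| = 11, |B| = 22, |A∩B| = 7.
|A △ B| = |A| + |B| − 2·|A∩B| = 11 + 22 − 14 = 19.00.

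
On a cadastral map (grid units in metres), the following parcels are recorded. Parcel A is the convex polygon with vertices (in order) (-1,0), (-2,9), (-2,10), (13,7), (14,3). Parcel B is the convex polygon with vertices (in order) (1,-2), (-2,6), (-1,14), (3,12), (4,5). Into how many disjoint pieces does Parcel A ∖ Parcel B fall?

3

Parcel A ∖ Parcel B splits into 3 disjoint pieces (area 2.8152, area 0.7109, area 60.9118).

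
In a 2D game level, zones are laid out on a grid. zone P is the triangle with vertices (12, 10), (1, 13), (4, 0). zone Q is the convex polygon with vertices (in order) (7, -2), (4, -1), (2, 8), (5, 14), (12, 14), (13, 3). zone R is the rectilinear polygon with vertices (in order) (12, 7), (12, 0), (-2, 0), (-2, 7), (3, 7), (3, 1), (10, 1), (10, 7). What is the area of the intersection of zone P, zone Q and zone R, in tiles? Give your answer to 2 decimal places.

1.34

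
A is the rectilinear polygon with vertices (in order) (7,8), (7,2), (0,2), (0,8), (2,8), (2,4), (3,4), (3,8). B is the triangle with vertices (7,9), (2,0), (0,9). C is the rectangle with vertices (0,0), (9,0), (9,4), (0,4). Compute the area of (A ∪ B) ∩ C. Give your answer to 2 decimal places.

The region (A ∪ B) ∩ C is the polygon with vertices (3.111,2), (2,0), (1.556,2), (0,2), (0,4), (7,4), (7,2).
By the shoelace formula its area is 15.56.

15.56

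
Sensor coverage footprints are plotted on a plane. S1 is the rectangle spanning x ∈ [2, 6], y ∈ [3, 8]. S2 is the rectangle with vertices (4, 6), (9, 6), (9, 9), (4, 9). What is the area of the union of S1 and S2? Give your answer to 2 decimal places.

31.00

By inclusion–exclusion:
Individual areas: |S1| = 20, |S2| = 15.
|S1∩S2|: x∈[4,6], y∈[6,8] → 2·2 = 4.
|S1 ∪ S2| = 35 − 4 = 31.00.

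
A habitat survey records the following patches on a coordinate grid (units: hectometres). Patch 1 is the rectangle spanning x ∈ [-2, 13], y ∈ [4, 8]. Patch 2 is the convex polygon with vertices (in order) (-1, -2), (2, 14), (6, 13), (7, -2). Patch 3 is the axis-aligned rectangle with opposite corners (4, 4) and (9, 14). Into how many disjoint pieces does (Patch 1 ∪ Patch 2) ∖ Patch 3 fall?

2

(Patch 1 ∪ Patch 2) ∖ Patch 3 splits into 2 disjoint pieces (area 16, area 82.3).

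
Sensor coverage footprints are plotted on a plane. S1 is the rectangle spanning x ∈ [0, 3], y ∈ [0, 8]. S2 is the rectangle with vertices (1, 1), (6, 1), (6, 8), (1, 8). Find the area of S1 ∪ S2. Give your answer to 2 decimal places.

45.00

By inclusion–exclusion:
Individual areas: |S1| = 24, |S2| = 35.
|S1∩S2|: x∈[1,3], y∈[1,8] → 2·7 = 14.
|S1 ∪ S2| = 59 − 14 = 45.00.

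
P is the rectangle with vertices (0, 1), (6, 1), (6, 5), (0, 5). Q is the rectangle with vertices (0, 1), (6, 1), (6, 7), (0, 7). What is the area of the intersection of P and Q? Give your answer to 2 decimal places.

24.00

|P∩Q|: x∈[0,6], y∈[1,5] → 6·4 = 24.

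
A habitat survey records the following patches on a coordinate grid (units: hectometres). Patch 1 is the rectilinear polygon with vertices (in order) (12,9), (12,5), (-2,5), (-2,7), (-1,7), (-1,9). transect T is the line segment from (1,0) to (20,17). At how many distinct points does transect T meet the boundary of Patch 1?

2

The segment meets the boundary at (11.059,9), (6.588,5).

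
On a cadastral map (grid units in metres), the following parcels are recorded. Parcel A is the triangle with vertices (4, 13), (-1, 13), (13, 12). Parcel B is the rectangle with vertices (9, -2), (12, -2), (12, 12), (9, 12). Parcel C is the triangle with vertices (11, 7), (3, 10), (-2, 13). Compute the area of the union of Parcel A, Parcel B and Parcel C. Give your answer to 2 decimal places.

By inclusion–exclusion:
Individual areas: |Parcel A| = 2.5, |Parcel B| = 42, |Parcel C| = 4.5.
|Parcel A∩Parcel B| = 0.
|Parcel A∩Parcel C| = 0.
|Parcel B∩Parcel C| = 0.1731.
|Parcel A∩Parcel B∩Parcel C| = 0.
|Parcel A ∪ Parcel B ∪ Parcel C| = 49 − 0.1731 + 0 = 48.83.

48.83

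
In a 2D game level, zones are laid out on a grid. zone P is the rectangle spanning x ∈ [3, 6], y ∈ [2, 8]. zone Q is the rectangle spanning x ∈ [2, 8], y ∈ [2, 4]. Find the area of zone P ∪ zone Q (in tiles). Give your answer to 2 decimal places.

24.00

By inclusion–exclusion:
Individual areas: |zone P| = 18, |zone Q| = 12.
|zone P∩zone Q|: x∈[3,6], y∈[2,4] → 3·2 = 6.
|zone P ∪ zone Q| = 30 − 6 = 24.00.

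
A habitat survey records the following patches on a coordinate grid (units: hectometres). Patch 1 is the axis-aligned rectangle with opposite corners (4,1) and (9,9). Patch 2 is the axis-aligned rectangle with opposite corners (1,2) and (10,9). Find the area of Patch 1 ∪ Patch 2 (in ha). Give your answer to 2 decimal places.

By inclusion–exclusion:
Individual areas: |Patch 1| = 40, |Patch 2| = 63.
|Patch 1∩Patch 2|: x∈[4,9], y∈[2,9] → 5·7 = 35.
|Patch 1 ∪ Patch 2| = 103 − 35 = 68.00.

68.00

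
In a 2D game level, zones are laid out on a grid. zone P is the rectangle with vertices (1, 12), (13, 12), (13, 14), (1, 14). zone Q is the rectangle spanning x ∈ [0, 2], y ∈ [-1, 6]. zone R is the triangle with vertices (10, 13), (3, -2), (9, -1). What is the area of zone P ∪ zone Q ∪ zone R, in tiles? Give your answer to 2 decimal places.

By inclusion–exclusion:
Individual areas: |zone P| = 24, |zone Q| = 14, |zone R| = 41.5.
|zone P∩zone Q| = 0 (no overlap).
|zone P∩zone R| = 0.1976.
|zone Q∩zone R| = 0.
|zone P∩zone Q∩zone R| = 0.
|zone P ∪ zone Q ∪ zone R| = 79.5 − 0.1976 + 0 = 79.30.

79.30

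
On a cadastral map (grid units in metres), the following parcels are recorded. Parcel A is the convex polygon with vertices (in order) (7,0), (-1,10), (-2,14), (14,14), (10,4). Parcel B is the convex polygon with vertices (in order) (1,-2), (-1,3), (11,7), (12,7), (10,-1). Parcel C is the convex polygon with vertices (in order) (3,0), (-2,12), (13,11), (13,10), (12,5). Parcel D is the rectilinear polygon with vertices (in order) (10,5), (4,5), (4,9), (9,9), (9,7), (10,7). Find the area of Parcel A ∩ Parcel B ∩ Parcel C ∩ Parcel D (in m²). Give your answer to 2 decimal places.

The intersection is the polygon with vertices (10,6.667), (10,5), (5,5).
By the shoelace formula its area is 4.17.

4.17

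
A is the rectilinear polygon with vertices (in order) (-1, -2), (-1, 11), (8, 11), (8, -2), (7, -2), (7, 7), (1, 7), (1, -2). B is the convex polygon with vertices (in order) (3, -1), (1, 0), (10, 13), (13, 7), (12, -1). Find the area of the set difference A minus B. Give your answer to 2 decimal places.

|A| = 63, |A∩B| = 11.3504.
|A ∖ B| = |A| − |A∩B| = 63 − 11.3504 = 51.65.

51.65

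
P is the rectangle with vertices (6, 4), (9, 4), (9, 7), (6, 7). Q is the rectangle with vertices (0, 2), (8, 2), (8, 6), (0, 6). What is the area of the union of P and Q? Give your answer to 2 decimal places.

By inclusion–exclusion:
Individual areas: |P| = 9, |Q| = 32.
|P∩Q|: x∈[6,8], y∈[4,6] → 2·2 = 4.
|P ∪ Q| = 41 − 4 = 37.00.

37.00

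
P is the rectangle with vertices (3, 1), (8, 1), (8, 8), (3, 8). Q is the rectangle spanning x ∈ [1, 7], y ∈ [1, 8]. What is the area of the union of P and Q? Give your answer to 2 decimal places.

49.00

By inclusion–exclusion:
Individual areas: |P| = 35, |Q| = 42.
|P∩Q|: x∈[3,7], y∈[1,8] → 4·7 = 28.
|P ∪ Q| = 77 − 28 = 49.00.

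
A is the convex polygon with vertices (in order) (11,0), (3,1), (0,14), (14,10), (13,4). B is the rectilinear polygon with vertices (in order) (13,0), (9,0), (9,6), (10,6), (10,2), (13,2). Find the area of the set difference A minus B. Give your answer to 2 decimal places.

121.75

|A| = 130.5, |A∩B| = 8.75.
|A ∖ B| = |A| − |A∩B| = 130.5 − 8.75 = 121.75.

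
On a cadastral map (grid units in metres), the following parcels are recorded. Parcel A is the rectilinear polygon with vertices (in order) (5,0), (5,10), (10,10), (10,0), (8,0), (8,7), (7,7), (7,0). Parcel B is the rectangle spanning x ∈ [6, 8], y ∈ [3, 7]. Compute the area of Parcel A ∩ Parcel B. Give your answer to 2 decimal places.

4.00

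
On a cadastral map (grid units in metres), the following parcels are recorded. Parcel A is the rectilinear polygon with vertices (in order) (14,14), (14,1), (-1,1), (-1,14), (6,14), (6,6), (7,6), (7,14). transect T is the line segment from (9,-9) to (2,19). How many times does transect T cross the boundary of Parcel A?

The segment meets the boundary at (6.5,1), (3.25,14).

2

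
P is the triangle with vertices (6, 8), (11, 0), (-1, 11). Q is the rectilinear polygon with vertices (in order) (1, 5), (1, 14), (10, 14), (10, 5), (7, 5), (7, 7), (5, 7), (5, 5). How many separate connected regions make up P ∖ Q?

2

P ∖ Q splits into 2 disjoint pieces (area 9.575, area 0.9762).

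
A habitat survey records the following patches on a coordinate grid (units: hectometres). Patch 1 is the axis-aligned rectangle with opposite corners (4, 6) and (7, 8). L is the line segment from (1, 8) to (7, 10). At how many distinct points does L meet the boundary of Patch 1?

0

The segment lies entirely outside Patch 1 and never meets its boundary.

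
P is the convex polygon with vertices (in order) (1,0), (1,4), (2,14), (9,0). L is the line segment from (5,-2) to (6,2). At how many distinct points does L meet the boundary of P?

1

The segment meets the boundary at (5.5,0).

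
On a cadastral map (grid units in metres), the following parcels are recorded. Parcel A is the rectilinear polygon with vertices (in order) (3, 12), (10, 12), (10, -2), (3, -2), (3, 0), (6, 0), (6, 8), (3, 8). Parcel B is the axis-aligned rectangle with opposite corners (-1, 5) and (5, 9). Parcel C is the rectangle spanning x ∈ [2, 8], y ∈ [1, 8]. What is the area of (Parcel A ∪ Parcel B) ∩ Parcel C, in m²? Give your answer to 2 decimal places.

23.00

|Parcel A ∪ Parcel B| = 96.
|(Parcel A ∪ Parcel B) ∩ Parcel C| = 23.00.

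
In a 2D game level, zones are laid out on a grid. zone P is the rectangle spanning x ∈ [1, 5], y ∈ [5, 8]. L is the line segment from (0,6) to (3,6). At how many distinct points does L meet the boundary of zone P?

The segment meets the boundary at (1,6).

1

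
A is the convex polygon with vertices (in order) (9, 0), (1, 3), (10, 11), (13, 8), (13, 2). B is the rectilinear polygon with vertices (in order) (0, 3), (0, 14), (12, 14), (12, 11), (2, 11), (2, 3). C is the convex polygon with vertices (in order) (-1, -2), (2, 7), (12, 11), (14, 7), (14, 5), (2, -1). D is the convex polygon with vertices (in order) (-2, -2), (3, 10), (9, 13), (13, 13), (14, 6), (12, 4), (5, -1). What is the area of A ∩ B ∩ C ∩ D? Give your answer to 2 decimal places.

The intersection is the polygon with vertices (1,3), (2,3.889), (2,3).
By the shoelace formula its area is 0.44.

0.44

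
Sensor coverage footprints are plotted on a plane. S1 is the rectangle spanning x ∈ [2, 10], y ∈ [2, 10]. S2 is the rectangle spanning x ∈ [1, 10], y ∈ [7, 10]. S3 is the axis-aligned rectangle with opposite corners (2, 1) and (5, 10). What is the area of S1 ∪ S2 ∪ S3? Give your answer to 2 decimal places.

By inclusion–exclusion:
Individual areas: |S1| = 64, |S2| = 27, |S3| = 27.
|S1∩S2|: x∈[2,10], y∈[7,10] → 8·3 = 24.
|S1∩S3|: x∈[2,5], y∈[2,10] → 3·8 = 24.
|S2∩S3|: x∈[2,5], y∈[7,10] → 3·3 = 9.
|S1∩S2∩S3| = 9.
|S1 ∪ S2 ∪ S3| = 118 − 57 + 9 = 70.00.

70.00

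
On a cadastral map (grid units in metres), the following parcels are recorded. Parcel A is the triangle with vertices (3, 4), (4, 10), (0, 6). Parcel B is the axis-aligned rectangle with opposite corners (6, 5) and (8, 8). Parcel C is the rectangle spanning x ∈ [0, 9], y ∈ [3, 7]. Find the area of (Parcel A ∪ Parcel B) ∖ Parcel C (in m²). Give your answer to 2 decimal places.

|Parcel A ∪ Parcel B| = 16.
|(Parcel A ∪ Parcel B) ∩ Parcel C| = 10.25.
|(Parcel A ∪ Parcel B) ∖ Parcel C| = 16 − 10.25 = 5.75.

5.75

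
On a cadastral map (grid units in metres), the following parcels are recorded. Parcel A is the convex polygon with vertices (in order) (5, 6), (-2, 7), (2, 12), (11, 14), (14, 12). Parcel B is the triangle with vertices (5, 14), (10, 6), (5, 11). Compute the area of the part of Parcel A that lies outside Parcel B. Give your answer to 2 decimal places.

61.37

|Parcel A| = 67.5, |Parcel A∩Parcel B| = 6.1298.
|Parcel A ∖ Parcel B| = |Parcel A| − |Parcel A∩Parcel B| = 67.5 − 6.1298 = 61.37.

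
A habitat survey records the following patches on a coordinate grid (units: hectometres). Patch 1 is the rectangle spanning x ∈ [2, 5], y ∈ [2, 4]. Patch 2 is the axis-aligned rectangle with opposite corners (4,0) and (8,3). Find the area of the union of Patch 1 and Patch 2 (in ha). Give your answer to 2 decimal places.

17.00

By inclusion–exclusion:
Individual areas: |Patch 1| = 6, |Patch 2| = 12.
|Patch 1∩Patch 2|: x∈[4,5], y∈[2,3] → 1·1 = 1.
|Patch 1 ∪ Patch 2| = 18 − 1 = 17.00.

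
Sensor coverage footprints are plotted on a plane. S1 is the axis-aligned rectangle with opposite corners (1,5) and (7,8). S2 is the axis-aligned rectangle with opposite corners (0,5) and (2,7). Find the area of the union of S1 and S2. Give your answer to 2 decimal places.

By inclusion–exclusion:
Individual areas: |S1| = 18, |S2| = 4.
|S1∩S2|: x∈[1,2], y∈[5,7] → 1·2 = 2.
|S1 ∪ S2| = 22 − 2 = 20.00.

20.00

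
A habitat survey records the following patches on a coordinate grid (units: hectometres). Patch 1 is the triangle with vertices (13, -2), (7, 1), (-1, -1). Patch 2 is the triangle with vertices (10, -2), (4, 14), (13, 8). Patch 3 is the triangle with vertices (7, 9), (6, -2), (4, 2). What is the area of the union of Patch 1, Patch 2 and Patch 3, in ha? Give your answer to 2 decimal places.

By inclusion–exclusion:
Individual areas: |Patch 1| = 18, |Patch 2| = 54, |Patch 3| = 13.
|Patch 1∩Patch 2| = 0.7971.
|Patch 1∩Patch 3| = 1.9562.
|Patch 2∩Patch 3| = 0.5707.
|Patch 1∩Patch 2∩Patch 3| = 0.
|Patch 1 ∪ Patch 2 ∪ Patch 3| = 85 − 3.324 + 0 = 81.68.

81.68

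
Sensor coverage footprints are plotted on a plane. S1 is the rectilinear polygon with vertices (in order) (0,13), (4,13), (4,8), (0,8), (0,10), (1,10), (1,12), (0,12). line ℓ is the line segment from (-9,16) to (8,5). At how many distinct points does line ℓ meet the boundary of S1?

2

The segment meets the boundary at (3.364,8), (0.273,10).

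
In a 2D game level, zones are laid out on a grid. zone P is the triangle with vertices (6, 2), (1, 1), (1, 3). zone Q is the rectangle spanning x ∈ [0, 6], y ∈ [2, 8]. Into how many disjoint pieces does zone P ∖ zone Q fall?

1

zone P ∖ zone Q is a single connected region.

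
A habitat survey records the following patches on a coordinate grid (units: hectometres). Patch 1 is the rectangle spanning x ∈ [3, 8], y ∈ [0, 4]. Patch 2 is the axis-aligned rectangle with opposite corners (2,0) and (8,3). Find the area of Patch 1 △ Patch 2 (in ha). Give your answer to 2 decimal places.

|Patch 1∩Patch 2|: x∈[3,8], y∈[0,3] → 5·3 = 15.
|Patch 1 △ Patch 2| = |Patch 1| + |Patch 2| − 2·|Patch 1∩Patch 2| = 20 + 18 − 30 = 8.00.

8.00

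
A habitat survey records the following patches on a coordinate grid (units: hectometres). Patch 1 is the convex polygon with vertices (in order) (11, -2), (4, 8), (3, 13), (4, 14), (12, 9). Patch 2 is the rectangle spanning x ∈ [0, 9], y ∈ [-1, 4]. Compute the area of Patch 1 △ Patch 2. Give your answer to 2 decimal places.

|Patch 1| = 70.5, |Patch 2| = 45, |Patch 1∩Patch 2| = 3.4571.
|Patch 1 △ Patch 2| = |Patch 1| + |Patch 2| − 2·|Patch 1∩Patch 2| = 70.5 + 45 − 6.9143 = 108.59.

108.59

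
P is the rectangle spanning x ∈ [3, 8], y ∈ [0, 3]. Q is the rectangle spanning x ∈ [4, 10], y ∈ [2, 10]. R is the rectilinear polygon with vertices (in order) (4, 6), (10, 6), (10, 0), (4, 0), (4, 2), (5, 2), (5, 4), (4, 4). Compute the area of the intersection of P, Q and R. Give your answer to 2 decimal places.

3.00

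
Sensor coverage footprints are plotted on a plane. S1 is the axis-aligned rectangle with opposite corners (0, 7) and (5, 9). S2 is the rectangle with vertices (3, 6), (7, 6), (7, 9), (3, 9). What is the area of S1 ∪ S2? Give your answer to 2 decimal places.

18.00

By inclusion–exclusion:
Individual areas: |S1| = 10, |S2| = 12.
|S1∩S2|: x∈[3,5], y∈[7,9] → 2·2 = 4.
|S1 ∪ S2| = 22 − 4 = 18.00.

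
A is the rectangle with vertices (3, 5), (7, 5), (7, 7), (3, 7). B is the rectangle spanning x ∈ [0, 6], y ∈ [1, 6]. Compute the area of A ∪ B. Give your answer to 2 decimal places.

35.00

By inclusion–exclusion:
Individual areas: |A| = 8, |B| = 30.
|A∩B|: x∈[3,6], y∈[5,6] → 3·1 = 3.
|A ∪ B| = 38 − 3 = 35.00.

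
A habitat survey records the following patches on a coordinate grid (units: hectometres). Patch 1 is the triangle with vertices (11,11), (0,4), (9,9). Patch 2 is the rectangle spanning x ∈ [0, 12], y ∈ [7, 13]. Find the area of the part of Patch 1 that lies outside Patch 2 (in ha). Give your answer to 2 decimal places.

|Patch 1| = 4, |Patch 1∩Patch 2| = 2.9714.
|Patch 1 ∖ Patch 2| = |Patch 1| − |Patch 1∩Patch 2| = 4 − 2.9714 = 1.03.

1.03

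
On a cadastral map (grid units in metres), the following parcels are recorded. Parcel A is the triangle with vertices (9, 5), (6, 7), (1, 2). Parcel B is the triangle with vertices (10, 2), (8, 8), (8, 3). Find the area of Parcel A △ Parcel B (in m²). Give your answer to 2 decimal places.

16.46

|Parcel A| = 12.5, |Parcel B| = 5, |Parcel A∩Parcel B| = 0.5208.
|Parcel A △ Parcel B| = |Parcel A| + |Parcel B| − 2·|Parcel A∩Parcel B| = 12.5 + 5 − 1.0417 = 16.46.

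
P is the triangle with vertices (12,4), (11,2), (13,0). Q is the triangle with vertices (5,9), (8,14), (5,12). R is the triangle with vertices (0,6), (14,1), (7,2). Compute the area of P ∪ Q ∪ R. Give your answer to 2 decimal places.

17.42

By inclusion–exclusion:
Individual areas: |P| = 3, |Q| = 4.5, |R| = 10.5.
|P∩Q| = 0.
|P∩R| = 0.5821.
|Q∩R| = 0.
|P∩Q∩R| = 0.
|P ∪ Q ∪ R| = 18 − 0.5821 + 0 = 17.42.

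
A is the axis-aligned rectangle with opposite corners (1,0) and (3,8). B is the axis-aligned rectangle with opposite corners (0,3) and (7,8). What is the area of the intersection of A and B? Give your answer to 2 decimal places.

10.00

|A∩B|: x∈[1,3], y∈[3,8] → 2·5 = 10.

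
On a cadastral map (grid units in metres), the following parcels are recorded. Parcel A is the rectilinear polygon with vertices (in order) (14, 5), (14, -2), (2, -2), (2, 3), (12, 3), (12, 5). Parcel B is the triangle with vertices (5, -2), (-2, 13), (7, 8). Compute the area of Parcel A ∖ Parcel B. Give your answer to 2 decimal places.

55.67

|Parcel A| = 64, |Parcel A∩Parcel B| = 8.3333.
|Parcel A ∖ Parcel B| = |Parcel A| − |Parcel A∩Parcel B| = 64 − 8.3333 = 55.67.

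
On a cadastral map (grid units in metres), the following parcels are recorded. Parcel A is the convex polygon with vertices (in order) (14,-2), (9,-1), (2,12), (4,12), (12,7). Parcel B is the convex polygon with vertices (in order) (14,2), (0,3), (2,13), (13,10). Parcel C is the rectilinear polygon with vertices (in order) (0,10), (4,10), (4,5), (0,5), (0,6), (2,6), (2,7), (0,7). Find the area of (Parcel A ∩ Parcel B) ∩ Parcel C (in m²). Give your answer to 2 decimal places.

0.79

The region (Parcel A ∩ Parcel B) ∩ Parcel C is the polygon with vertices (3.077,10), (4,10), (4,8.286).
By the shoelace formula its area is 0.79.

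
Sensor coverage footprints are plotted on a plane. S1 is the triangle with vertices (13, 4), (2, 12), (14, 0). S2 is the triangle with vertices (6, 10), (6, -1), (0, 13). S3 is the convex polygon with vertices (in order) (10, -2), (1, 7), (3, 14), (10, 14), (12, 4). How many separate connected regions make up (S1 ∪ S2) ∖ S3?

3

(S1 ∪ S2) ∖ S3 splits into 3 disjoint pieces (area 4.9255, area 3.375, area 3.5455).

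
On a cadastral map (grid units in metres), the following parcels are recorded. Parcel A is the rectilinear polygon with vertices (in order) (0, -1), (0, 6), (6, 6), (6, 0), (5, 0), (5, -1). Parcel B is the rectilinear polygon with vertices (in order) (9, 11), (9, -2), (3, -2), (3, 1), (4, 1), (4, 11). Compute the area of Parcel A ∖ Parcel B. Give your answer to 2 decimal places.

26.00

|Parcel A| = 41, |Parcel A∩Parcel B| = 15.
|Parcel A ∖ Parcel B| = |Parcel A| − |Parcel A∩Parcel B| = 41 − 15 = 26.00.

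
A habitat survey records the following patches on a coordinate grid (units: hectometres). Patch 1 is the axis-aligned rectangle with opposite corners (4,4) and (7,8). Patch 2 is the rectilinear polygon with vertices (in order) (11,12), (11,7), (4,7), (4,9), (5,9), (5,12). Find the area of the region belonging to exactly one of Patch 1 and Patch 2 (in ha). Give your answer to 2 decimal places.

38.00

|Patch 1| = 12, |Patch 2| = 32, |Patch 1∩Patch 2| = 3.
|Patch 1 △ Patch 2| = |Patch 1| + |Patch 2| − 2·|Patch 1∩Patch 2| = 12 + 32 − 6 = 38.00.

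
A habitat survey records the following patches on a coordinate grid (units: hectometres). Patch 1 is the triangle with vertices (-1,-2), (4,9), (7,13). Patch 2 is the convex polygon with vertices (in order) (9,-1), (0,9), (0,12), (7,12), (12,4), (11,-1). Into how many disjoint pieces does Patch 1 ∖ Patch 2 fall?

2

Patch 1 ∖ Patch 2 splits into 2 disjoint pieces (area 2.4107, area 0.1083).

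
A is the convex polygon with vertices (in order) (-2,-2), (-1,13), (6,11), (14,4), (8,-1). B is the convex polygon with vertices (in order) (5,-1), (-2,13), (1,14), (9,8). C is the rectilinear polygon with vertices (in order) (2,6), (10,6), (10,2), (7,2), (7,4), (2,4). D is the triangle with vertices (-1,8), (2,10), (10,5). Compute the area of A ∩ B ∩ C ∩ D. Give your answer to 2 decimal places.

The intersection is the polygon with vertices (8.111,6), (7.919,5.568), (6.333,6).
By the shoelace formula its area is 0.38.

0.38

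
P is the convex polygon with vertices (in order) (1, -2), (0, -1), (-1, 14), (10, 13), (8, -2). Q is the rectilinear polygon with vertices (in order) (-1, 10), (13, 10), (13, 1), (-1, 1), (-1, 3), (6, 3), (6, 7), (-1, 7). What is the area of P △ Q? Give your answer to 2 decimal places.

|P| = 146.5, |Q| = 98, |P∩Q| = 59.3.
|P △ Q| = |P| + |Q| − 2·|P∩Q| = 146.5 + 98 − 118.6 = 125.90.

125.90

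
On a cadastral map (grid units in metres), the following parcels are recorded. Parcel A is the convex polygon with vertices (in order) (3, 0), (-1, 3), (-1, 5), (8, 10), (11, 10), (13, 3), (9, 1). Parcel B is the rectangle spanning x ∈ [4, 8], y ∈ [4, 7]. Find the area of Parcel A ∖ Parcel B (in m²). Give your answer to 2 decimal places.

81.50

|Parcel A| = 93.5, |Parcel A∩Parcel B| = 12.
|Parcel A ∖ Parcel B| = |Parcel A| − |Parcel A∩Parcel B| = 93.5 − 12 = 81.50.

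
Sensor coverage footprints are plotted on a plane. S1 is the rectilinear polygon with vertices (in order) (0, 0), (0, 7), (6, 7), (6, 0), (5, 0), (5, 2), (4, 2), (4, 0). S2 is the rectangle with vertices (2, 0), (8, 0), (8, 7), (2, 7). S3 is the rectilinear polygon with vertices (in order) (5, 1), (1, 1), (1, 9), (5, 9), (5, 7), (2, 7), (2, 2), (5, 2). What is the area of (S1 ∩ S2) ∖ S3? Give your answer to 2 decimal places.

24.00

|S1 ∩ S2| = 26.
|(S1 ∩ S2) ∩ S3| = 2.
|(S1 ∩ S2) ∖ S3| = 26 − 2 = 24.00.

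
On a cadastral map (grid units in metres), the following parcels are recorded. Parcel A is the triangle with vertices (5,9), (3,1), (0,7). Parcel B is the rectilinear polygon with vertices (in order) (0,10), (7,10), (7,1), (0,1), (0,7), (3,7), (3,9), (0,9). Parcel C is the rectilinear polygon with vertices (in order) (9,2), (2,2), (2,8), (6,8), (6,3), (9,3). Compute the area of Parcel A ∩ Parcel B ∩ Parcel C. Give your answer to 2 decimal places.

The intersection is the polygon with vertices (2,3), (2,7), (3,7), (3,8), (4.75,8), (3.25,2), (2.5,2).
By the shoelace formula its area is 10.75.

10.75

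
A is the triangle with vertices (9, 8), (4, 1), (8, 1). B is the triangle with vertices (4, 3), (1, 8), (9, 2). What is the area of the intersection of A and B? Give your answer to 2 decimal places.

The intersection is the polygon with vertices (6.209,4.093), (8.226,2.581), (8.167,2.167), (5.25,2.75).
By the shoelace formula its area is 2.70.

2.70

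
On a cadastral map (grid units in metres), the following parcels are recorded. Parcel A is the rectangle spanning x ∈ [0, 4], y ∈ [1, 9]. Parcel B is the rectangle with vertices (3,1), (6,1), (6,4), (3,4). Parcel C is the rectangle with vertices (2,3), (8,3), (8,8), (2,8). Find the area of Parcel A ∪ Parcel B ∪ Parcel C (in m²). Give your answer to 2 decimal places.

By inclusion–exclusion:
Individual areas: |Parcel A| = 32, |Parcel B| = 9, |Parcel C| = 30.
|Parcel A∩Parcel B|: x∈[3,4], y∈[1,4] → 1·3 = 3.
|Parcel A∩Parcel C|: x∈[2,4], y∈[3,8] → 2·5 = 10.
|Parcel B∩Parcel C|: x∈[3,6], y∈[3,4] → 3·1 = 3.
|Parcel A∩Parcel B∩Parcel C| = 1.
|Parcel A ∪ Parcel B ∪ Parcel C| = 71 − 16 + 1 = 56.00.

56.00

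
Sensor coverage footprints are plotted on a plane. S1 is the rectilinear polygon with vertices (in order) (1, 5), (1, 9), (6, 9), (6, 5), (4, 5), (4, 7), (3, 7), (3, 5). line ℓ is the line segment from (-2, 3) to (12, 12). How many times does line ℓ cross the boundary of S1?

4

The segment meets the boundary at (6,8.143), (4,6.857), (3,6.214), (1.111,5).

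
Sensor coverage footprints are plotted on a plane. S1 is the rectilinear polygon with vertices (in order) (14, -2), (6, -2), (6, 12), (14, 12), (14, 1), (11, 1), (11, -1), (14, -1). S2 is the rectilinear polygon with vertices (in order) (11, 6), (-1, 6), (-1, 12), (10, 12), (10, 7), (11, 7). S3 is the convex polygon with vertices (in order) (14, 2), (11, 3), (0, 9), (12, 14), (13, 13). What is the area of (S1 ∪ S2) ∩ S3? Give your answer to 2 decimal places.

|S1 ∪ S2| = 148.
|(S1 ∪ S2) ∩ S3| = 79.09.

79.09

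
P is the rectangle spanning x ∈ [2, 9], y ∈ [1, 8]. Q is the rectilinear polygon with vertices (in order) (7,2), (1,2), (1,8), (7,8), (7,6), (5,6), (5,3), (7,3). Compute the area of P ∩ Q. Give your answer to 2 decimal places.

24.00

The intersection is the polygon with vertices (7,8), (7,6), (5,6), (5,3), (7,3), (7,2), (2,2), (2,8).
By the shoelace formula its area is 24.00.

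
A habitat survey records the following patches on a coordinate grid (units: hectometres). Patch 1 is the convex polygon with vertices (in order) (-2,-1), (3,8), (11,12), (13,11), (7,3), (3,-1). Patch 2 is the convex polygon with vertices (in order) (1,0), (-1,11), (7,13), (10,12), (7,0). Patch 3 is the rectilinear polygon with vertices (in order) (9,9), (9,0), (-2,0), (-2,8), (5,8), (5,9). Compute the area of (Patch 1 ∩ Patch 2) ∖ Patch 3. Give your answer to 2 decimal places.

|Patch 1 ∩ Patch 2| = 57.8242.
|(Patch 1 ∩ Patch 2) ∩ Patch 3| = 51.5385.
|(Patch 1 ∩ Patch 2) ∖ Patch 3| = 57.8242 − 51.5385 = 6.29.

6.29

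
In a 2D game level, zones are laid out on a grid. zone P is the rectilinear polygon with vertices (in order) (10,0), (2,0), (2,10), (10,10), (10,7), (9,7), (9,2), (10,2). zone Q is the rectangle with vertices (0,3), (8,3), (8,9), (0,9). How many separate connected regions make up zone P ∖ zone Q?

1

zone P ∖ zone Q is a single connected region.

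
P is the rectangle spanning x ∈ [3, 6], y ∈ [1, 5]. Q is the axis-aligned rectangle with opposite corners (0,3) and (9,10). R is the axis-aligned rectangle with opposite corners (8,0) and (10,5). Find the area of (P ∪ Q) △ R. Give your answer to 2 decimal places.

75.00

|P ∪ Q| = 69.
|(P ∪ Q) ∩ R| = 2.
|(P ∪ Q) △ R| = 69 + 10 − 4 = 75.00.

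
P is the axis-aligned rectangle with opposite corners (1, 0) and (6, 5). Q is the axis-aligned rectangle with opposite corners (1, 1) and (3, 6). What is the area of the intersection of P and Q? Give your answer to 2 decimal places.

8.00

|P∩Q|: x∈[1,3], y∈[1,5] → 2·4 = 8.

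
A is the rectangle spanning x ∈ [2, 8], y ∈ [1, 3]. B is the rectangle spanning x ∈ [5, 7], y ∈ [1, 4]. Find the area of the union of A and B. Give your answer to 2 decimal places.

By inclusion–exclusion:
Individual areas: |A| = 12, |B| = 6.
|A∩B|: x∈[5,7], y∈[1,3] → 2·2 = 4.
|A ∪ B| = 18 − 4 = 14.00.

14.00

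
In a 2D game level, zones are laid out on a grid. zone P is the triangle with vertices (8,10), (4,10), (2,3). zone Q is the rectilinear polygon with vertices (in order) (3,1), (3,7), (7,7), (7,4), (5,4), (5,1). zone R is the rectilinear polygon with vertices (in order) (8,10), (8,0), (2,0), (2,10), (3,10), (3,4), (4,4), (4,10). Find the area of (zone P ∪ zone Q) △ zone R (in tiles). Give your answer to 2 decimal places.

|zone P ∪ zone Q| = 28.5952.
|(zone P ∪ zone Q) ∩ zone R| = 24.3095.
|(zone P ∪ zone Q) △ zone R| = 28.5952 + 54 − 48.619 = 33.98.

33.98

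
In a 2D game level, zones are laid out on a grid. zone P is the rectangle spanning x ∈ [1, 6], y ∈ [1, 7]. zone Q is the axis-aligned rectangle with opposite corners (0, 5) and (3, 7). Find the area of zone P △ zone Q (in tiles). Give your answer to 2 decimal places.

28.00

|zone P∩zone Q|: x∈[1,3], y∈[5,7] → 2·2 = 4.
|zone P △ zone Q| = |zone P| + |zone Q| − 2·|zone P∩zone Q| = 30 + 6 − 8 = 28.00.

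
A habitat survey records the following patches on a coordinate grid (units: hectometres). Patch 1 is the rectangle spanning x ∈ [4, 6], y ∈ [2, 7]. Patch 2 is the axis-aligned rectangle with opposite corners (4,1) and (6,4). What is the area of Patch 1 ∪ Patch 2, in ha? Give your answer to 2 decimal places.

12.00

By inclusion–exclusion:
Individual areas: |Patch 1| = 10, |Patch 2| = 6.
|Patch 1∩Patch 2|: x∈[4,6], y∈[2,4] → 2·2 = 4.
|Patch 1 ∪ Patch 2| = 16 − 4 = 12.00.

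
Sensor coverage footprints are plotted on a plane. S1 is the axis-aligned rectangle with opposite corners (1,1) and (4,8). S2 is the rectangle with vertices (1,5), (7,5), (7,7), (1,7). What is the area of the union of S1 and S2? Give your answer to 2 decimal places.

By inclusion–exclusion:
Individual areas: |S1| = 21, |S2| = 12.
|S1∩S2|: x∈[1,4], y∈[5,7] → 3·2 = 6.
|S1 ∪ S2| = 33 − 6 = 27.00.

27.00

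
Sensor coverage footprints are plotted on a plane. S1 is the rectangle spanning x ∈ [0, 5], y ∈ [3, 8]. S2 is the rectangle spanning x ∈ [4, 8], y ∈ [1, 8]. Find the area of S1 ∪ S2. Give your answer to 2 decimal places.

By inclusion–exclusion:
Individual areas: |S1| = 25, |S2| = 28.
|S1∩S2|: x∈[4,5], y∈[3,8] → 1·5 = 5.
|S1 ∪ S2| = 53 − 5 = 48.00.

48.00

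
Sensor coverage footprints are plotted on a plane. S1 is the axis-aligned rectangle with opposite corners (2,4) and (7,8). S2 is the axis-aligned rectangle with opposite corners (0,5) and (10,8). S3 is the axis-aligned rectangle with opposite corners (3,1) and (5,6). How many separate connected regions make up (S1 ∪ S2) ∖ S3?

(S1 ∪ S2) ∖ S3 is a single connected region.

1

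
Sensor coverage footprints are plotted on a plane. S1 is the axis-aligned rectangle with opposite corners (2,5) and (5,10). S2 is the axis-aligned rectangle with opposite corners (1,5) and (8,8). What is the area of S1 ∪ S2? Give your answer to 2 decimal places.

By inclusion–exclusion:
Individual areas: |S1| = 15, |S2| = 21.
|S1∩S2|: x∈[2,5], y∈[5,8] → 3·3 = 9.
|S1 ∪ S2| = 36 − 9 = 27.00.

27.00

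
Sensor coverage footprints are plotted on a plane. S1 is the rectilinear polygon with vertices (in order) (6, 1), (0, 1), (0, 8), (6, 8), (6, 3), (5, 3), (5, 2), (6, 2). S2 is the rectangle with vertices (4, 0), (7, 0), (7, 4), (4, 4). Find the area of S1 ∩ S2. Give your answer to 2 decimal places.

The intersection is the polygon with vertices (4,1), (4,4), (6,4), (6,3), (5,3), (5,2), (6,2), (6,1).
By the shoelace formula its area is 5.00.

5.00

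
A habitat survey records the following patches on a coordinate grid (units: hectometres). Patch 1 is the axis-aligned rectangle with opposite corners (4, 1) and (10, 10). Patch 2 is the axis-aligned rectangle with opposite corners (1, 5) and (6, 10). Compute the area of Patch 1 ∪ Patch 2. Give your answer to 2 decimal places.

By inclusion–exclusion:
Individual areas: |Patch 1| = 54, |Patch 2| = 25.
|Patch 1∩Patch 2|: x∈[4,6], y∈[5,10] → 2·5 = 10.
|Patch 1 ∪ Patch 2| = 79 − 10 = 69.00.

69.00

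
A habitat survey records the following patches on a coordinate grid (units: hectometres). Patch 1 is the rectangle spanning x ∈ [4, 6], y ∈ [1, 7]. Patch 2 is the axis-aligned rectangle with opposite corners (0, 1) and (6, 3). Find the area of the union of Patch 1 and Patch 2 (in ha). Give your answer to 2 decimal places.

20.00

By inclusion–exclusion:
Individual areas: |Patch 1| = 12, |Patch 2| = 12.
|Patch 1∩Patch 2|: x∈[4,6], y∈[1,3] → 2·2 = 4.
|Patch 1 ∪ Patch 2| = 24 − 4 = 20.00.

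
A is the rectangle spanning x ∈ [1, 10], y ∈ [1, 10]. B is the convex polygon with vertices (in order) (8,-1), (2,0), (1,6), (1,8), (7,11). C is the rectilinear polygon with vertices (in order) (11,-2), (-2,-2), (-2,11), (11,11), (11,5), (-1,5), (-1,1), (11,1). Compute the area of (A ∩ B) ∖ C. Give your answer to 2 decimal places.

24.67

|A ∩ B| = 52.0417.
|(A ∩ B) ∩ C| = 27.375.
|(A ∩ B) ∖ C| = 52.0417 − 27.375 = 24.67.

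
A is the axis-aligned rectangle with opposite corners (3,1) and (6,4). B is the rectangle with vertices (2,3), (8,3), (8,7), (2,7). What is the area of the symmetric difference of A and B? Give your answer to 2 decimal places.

27.00

|A∩B|: x∈[3,6], y∈[3,4] → 3·1 = 3.
|A △ B| = |A| + |B| − 2·|A∩B| = 9 + 24 − 6 = 27.00.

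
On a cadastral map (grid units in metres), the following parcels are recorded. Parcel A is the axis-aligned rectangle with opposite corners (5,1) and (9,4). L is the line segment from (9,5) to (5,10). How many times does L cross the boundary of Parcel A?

0

The segment lies entirely outside Parcel A and never meets its boundary.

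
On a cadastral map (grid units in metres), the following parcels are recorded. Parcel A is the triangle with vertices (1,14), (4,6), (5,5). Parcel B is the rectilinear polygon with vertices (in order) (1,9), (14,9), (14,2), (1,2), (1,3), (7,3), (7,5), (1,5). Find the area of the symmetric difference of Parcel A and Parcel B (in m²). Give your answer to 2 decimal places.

78.24

|Parcel A| = 2.5, |Parcel B| = 79, |Parcel A∩Parcel B| = 1.6319.
|Parcel A △ Parcel B| = |Parcel A| + |Parcel B| − 2·|Parcel A∩Parcel B| = 2.5 + 79 − 3.2639 = 78.24.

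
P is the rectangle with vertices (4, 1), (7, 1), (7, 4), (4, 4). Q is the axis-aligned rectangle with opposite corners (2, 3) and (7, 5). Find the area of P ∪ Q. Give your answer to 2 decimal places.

By inclusion–exclusion:
Individual areas: |P| = 9, |Q| = 10.
|P∩Q|: x∈[4,7], y∈[3,4] → 3·1 = 3.
|P ∪ Q| = 19 − 3 = 16.00.

16.00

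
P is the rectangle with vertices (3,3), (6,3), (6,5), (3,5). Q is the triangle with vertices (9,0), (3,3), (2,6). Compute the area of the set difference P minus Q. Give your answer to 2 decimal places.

|P| = 6, |P∩Q| = 2.6667.
|P ∖ Q| = |P| − |P∩Q| = 6 − 2.6667 = 3.33.

3.33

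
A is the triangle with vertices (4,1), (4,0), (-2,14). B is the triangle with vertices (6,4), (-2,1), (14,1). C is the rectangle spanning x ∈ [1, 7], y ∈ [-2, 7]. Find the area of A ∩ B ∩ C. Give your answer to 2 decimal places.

0.74

The intersection is the polygon with vertices (3.115,2.918), (4,1), (3.571,1), (2.8,2.8).
By the shoelace formula its area is 0.74.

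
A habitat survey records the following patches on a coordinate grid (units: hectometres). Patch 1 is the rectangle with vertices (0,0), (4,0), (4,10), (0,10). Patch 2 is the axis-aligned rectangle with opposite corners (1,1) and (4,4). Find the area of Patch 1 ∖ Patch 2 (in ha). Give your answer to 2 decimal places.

|Patch 1∩Patch 2|: x∈[1,4], y∈[1,4] → 3·3 = 9.
|Patch 1| = 40.
|Patch 1 ∖ Patch 2| = |Patch 1| − |Patch 1∩Patch 2| = 40 − 9 = 31.00.

31.00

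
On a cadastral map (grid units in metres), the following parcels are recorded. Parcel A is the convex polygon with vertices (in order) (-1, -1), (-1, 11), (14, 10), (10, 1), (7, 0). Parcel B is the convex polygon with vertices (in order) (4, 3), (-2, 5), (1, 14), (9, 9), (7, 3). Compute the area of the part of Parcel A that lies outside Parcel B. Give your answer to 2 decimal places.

|Parcel A| = 138, |Parcel A∩Parcel B| = 63.4406.
|Parcel A ∖ Parcel B| = |Parcel A| − |Parcel A∩Parcel B| = 138 − 63.4406 = 74.56.

74.56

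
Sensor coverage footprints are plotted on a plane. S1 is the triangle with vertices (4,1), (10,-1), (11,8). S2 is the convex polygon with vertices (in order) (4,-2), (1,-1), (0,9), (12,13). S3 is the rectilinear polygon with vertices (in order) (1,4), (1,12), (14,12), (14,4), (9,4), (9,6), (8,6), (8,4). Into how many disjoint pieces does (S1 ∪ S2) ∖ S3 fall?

3

(S1 ∪ S2) ∖ S3 splits into 3 disjoint pieces (area 50.5933, area 1.2333, area 0.0667).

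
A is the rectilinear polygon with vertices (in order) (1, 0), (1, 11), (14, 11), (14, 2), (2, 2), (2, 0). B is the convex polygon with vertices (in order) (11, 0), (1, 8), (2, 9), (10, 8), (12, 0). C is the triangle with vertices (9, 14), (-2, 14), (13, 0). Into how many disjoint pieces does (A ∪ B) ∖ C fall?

2

(A ∪ B) ∖ C splits into 2 disjoint pieces (area 51.0699, area 25.7143).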